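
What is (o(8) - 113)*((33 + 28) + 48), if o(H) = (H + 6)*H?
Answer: -109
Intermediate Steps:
o(H) = H*(6 + H) (o(H) = (6 + H)*H = H*(6 + H))
(o(8) - 113)*((33 + 28) + 48) = (8*(6 + 8) - 113)*((33 + 28) + 48) = (8*14 - 113)*(61 + 48) = (112 - 113)*109 = -1*109 = -109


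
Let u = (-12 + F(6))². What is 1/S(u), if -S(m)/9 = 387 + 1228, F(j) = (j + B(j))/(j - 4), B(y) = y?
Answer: -1/14535 ≈ -6.8799e-5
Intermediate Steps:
F(j) = 2*j/(-4 + j) (F(j) = (j + j)/(j - 4) = (2*j)/(-4 + j) = 2*j/(-4 + j))
u = 36 (u = (-12 + 2*6/(-4 + 6))² = (-12 + 2*6/2)² = (-12 + 2*6*(½))² = (-12 + 6)² = (-6)² = 36)
S(m) = -14535 (S(m) = -9*(387 + 1228) = -9*1615 = -14535)
1/S(u) = 1/(-14535) = -1/14535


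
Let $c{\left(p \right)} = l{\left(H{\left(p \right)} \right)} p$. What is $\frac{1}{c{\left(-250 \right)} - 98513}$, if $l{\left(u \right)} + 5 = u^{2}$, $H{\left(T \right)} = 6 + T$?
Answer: $- \frac{1}{14981263} \approx -6.675 \cdot 10^{-8}$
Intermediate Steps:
$l{\left(u \right)} = -5 + u^{2}$
$c{\left(p \right)} = p \left(-5 + \left(6 + p\right)^{2}\right)$ ($c{\left(p \right)} = \left(-5 + \left(6 + p\right)^{2}\right) p = p \left(-5 + \left(6 + p\right)^{2}\right)$)
$\frac{1}{c{\left(-250 \right)} - 98513} = \frac{1}{- 250 \left(-5 + \left(6 - 250\right)^{2}\right) - 98513} = \frac{1}{- 250 \left(-5 + \left(-244\right)^{2}\right) - 98513} = \frac{1}{- 250 \left(-5 + 59536\right) - 98513} = \frac{1}{\left(-250\right) 59531 - 98513} = \frac{1}{-14882750 - 98513} = \frac{1}{-14981263} = - \frac{1}{14981263}$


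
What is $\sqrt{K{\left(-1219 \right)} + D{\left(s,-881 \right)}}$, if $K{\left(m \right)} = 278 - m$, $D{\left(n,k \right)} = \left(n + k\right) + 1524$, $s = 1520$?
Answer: $2 \sqrt{915} \approx 60.498$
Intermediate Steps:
$D{\left(n,k \right)} = 1524 + k + n$ ($D{\left(n,k \right)} = \left(k + n\right) + 1524 = 1524 + k + n$)
$\sqrt{K{\left(-1219 \right)} + D{\left(s,-881 \right)}} = \sqrt{\left(278 - -1219\right) + \left(1524 - 881 + 1520\right)} = \sqrt{\left(278 + 1219\right) + 2163} = \sqrt{1497 + 2163} = \sqrt{3660} = 2 \sqrt{915}$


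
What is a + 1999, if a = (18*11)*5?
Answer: 2989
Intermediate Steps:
a = 990 (a = 198*5 = 990)
a + 1999 = 990 + 1999 = 2989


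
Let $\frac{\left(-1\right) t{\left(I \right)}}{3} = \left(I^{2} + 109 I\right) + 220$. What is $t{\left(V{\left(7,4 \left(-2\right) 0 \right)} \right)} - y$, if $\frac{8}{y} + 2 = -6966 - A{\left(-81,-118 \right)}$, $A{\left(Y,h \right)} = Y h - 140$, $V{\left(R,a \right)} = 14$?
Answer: $- \frac{47732414}{8193} \approx -5826.0$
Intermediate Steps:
$t{\left(I \right)} = -660 - 327 I - 3 I^{2}$ ($t{\left(I \right)} = - 3 \left(\left(I^{2} + 109 I\right) + 220\right) = - 3 \left(220 + I^{2} + 109 I\right) = -660 - 327 I - 3 I^{2}$)
$A{\left(Y,h \right)} = -140 + Y h$
$y = - \frac{4}{8193}$ ($y = \frac{8}{-2 - \left(6826 + 9558\right)} = \frac{8}{-2 - 16384} = \frac{8}{-16386} = 8 \left(- \frac{1}{16386}\right) = - \frac{4}{8193} \approx -0.00048822$)
$t{\left(V{\left(7,4 \left(-2\right) 0 \right)} \right)} - y = \left(-660 - 4578 - 3 \cdot 14^{2}\right) - - \frac{4}{8193} = \left(-660 - 4578 - 588\right) + \frac{4}{8193} = -5826 + \frac{4}{8193} = - \frac{47732414}{8193}$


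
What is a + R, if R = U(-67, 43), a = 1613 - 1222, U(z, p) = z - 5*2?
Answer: 314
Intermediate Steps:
U(z, p) = -10 + z (U(z, p) = z - 10 = -10 + z)
a = 391
R = -77 (R = -10 - 67 = -77)
a + R = 391 - 77 = 314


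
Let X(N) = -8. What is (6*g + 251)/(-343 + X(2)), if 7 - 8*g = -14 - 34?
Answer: -1169/1404 ≈ -0.83262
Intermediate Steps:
g = 55/8 (g = 7/8 - (-14 - 34)/8 = 7/8 - ⅛*(-48) = 7/8 + 6 = 55/8 ≈ 6.8750)
(6*g + 251)/(-343 + X(2)) = (6*(55/8) + 251)/(-343 - 8) = (165/4 + 251)/(-351) = -1/351*1169/4 = -1169/1404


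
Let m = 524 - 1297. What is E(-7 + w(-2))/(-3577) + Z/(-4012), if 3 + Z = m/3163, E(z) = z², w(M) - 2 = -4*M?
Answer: -38751215/22695986306 ≈ -0.0017074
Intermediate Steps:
m = -773
w(M) = 2 - 4*M
Z = -10262/3163 (Z = -3 - 773/3163 = -10262/3163 ≈ -3.2444)
E(-7 + w(-2))/(-3577) + Z/(-4012) = (-7 + (2 - 4*(-2)))²/(-3577) - 10262/3163/(-4012) = (-7 + (2 + 8))²*(-1/3577) - 10262/3163*(-1/4012) = (-7 + 10)²*(-1/3577) + 5131/6344978 = 3²*(-1/3577) + 5131/6344978 = 9*(-1/3577) + 5131/6344978 = -9/3577 + 5131/6344978 = -38751215/22695986306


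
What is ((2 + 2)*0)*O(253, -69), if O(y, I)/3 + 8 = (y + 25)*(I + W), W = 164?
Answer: 0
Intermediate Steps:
O(y, I) = -24 + 3*(25 + y)*(164 + I) (O(y, I) = -24 + 3*((y + 25)*(I + 164)) = -24 + 3*((25 + y)*(164 + I)) = -24 + 3*(25 + y)*(164 + I))
((2 + 2)*0)*O(253, -69) = ((2 + 2)*0)*(12276 + 75*(-69) + 492*253 + 3*(-69)*253) = (4*0)*(12276 - 5175 + 124476 - 52371) = 0*79206 = 0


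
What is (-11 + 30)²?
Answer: 361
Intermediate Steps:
(-11 + 30)² = 19² = 361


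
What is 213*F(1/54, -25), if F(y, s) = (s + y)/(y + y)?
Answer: -287337/2 ≈ -1.4367e+5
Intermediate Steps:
F(y, s) = (s + y)/(2*y) (F(y, s) = (s + y)/((2*y)) = (s + y)*(1/(2*y)) = (s + y)/(2*y))
213*F(1/54, -25) = 213*((-25 + 1/54)/(2*(1/54))) = 213*((½)*54*(-1349/54)) = 213*(-1349/2) = -287337/2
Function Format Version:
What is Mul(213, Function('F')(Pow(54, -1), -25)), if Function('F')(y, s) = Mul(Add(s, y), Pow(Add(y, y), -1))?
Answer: Rational(-287337, 2) ≈ -1.4367e+5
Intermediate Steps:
Function('F')(y, s) = Mul(Rational(1, 2), Pow(y, -1), Add(s, y)) (Function('F')(y, s) = Mul(Add(s, y), Pow(Mul(2, y), -1)) = Mul(Add(s, y), Mul(Rational(1, 2), Pow(y, -1))) = Mul(Rational(1, 2), Pow(y, -1), Add(s, y)))
Mul(213, Function('F')(Pow(54, -1), -25)) = Mul(213, Mul(Rational(1, 2), Pow(Pow(54, -1), -1), Add(-25, Pow(54, -1)))) = Mul(213, Mul(Rational(1, 2), Pow(Rational(1, 54), -1), Add(-25, Rational(1, 54)))) = Mul(213, Mul(Rational(1, 2), 54, Rational(-1349, 54))) = Mul(213, Rational(-1349, 2)) = Rational(-287337, 2)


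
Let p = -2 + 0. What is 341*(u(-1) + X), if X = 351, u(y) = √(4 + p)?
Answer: 119691 + 341*√2 ≈ 1.2017e+5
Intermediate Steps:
p = -2
u(y) = √2 (u(y) = √(4 - 2) = √2)
341*(u(-1) + X) = 341*(√2 + 351) = 341*(351 + √2) = 119691 + 341*√2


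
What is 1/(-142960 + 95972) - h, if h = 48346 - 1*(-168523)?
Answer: -10190240573/46988 ≈ -2.1687e+5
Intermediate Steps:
h = 216869 (h = 48346 + 168523 = 216869)
1/(-142960 + 95972) - h = 1/(-142960 + 95972) - 1*216869 = 1/(-46988) - 216869 = -1/46988 - 216869 = -10190240573/46988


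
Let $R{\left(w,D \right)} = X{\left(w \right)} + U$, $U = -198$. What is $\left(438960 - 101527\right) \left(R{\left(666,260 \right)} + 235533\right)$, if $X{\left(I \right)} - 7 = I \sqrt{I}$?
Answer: $79412157086 + 674191134 \sqrt{74} \approx 8.5212 \cdot 10^{10}$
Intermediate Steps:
$X{\left(I \right)} = 7 + I^{\frac{3}{2}}$ ($X{\left(I \right)} = 7 + I \sqrt{I} = 7 + I^{\frac{3}{2}}$)
$R{\left(w,D \right)} = -191 + w^{\frac{3}{2}}$ ($R{\left(w,D \right)} = \left(7 + w^{\frac{3}{2}}\right) - 198 = -191 + w^{\frac{3}{2}}$)
$\left(438960 - 101527\right) \left(R{\left(666,260 \right)} + 235533\right) = \left(438960 - 101527\right) \left(\left(-191 + 666^{\frac{3}{2}}\right) + 235533\right) = 337433 \left(\left(-191 + 1998 \sqrt{74}\right) + 235533\right) = 337433 \left(235342 + 1998 \sqrt{74}\right) = 79412157086 + 674191134 \sqrt{74}$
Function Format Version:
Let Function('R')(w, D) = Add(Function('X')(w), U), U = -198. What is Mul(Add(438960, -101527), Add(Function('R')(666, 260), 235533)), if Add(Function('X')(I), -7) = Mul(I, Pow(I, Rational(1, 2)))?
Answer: Add(79412157086, Mul(674191134, Pow(74, Rational(1, 2)))) ≈ 8.5212e+10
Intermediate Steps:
Function('X')(I) = Add(7, Pow(I, Rational(3, 2))) (Function('X')(I) = Add(7, Mul(I, Pow(I, Rational(1, 2)))) = Add(7, Pow(I, Rational(3, 2))))
Function('R')(w, D) = Add(-191, Pow(w, Rational(3, 2))) (Function('R')(w, D) = Add(Add(7, Pow(w, Rational(3, 2))), -198) = Add(-191, Pow(w, Rational(3, 2))))
Mul(Add(438960, -101527), Add(Function('R')(666, 260), 235533)) = Mul(Add(438960, -101527), Add(Add(-191, Pow(666, Rational(3, 2))), 235533)) = Mul(337433, Add(Add(-191, Mul(1998, Pow(74, Rational(1, 2)))), 235533)) = Mul(337433, Add(235342, Mul(1998, Pow(74, Rational(1, 2))))) = Add(79412157086, Mul(674191134, Pow(74, Rational(1, 2))))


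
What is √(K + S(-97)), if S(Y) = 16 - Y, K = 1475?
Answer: 2*√397 ≈ 39.850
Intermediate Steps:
√(K + S(-97)) = √(1475 + (16 - 1*(-97))) = √(1475 + (16 + 97)) = √(1475 + 113) = √1588 = 2*√397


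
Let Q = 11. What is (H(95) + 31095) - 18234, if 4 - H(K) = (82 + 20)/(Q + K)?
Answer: 681794/53 ≈ 12864.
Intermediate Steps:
H(K) = 4 - 102/(11 + K) (H(K) = 4 - (82 + 20)/(11 + K) = 4 - 102/(11 + K))
(H(95) + 31095) - 18234 = (2*(-29 + 2*95)/(11 + 95) + 31095) - 18234 = (2*(-29 + 190)/106 + 31095) - 18234 = (2*(1/106)*161 + 31095) - 18234 = (161/53 + 31095) - 18234 = 1648196/53 - 18234 = 681794/53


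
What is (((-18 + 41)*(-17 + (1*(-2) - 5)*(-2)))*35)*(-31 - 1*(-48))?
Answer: -41055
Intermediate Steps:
(((-18 + 41)*(-17 + (1*(-2) - 5)*(-2)))*35)*(-31 - 1*(-48)) = ((23*(-17 + (-2 - 5)*(-2)))*35)*(-31 + 48) = ((23*(-17 - 7*(-2)))*35)*17 = ((23*(-17 + 14))*35)*17 = ((23*(-3))*35)*17 = -69*35*17 = -2415*17 = -41055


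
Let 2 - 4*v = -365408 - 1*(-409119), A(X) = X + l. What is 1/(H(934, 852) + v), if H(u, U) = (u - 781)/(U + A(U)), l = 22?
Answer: -3452/37720561 ≈ -9.1515e-5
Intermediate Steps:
A(X) = 22 + X (A(X) = X + 22 = 22 + X)
H(u, U) = (-781 + u)/(22 + 2*U) (H(u, U) = (u - 781)/(U + (22 + U)) = (-781 + u)/(22 + 2*U))
v = -43709/4 (v = ½ - (-365408 - 1*(-409119))/4 = ½ - (-365408 + 409119)/4 = ½ - ¼*43711 = ½ - 43711/4 = -43709/4 ≈ -10927.)
1/(H(934, 852) + v) = 1/((-781 + 934)/(2*(11 + 852)) - 43709/4) = 1/((½)*153/863 - 43709/4) = 1/((½)*(1/863)*153 - 43709/4) = 1/(153/1726 - 43709/4) = 1/(-37720561/3452) = -3452/37720561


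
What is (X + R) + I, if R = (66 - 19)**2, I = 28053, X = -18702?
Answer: 11560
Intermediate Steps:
R = 2209 (R = 47**2 = 2209)
(X + R) + I = (-18702 + 2209) + 28053 = -16493 + 28053 = 11560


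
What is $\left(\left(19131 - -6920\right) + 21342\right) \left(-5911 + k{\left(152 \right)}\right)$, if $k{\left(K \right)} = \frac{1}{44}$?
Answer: $- \frac{12326113619}{44} \approx -2.8014 \cdot 10^{8}$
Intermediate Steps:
$k{\left(K \right)} = \frac{1}{44}$
$\left(\left(19131 - -6920\right) + 21342\right) \left(-5911 + k{\left(152 \right)}\right) = \left(\left(19131 - -6920\right) + 21342\right) \left(-5911 + \frac{1}{44}\right) = \left(\left(19131 + 6920\right) + 21342\right) \left(- \frac{260083}{44}\right) = \left(26051 + 21342\right) \left(- \frac{260083}{44}\right) = 47393 \left(- \frac{260083}{44}\right) = - \frac{12326113619}{44}$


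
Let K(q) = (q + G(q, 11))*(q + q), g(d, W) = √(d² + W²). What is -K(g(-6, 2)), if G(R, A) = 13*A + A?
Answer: -80 - 616*√10 ≈ -2028.0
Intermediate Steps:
G(R, A) = 14*A
g(d, W) = √(W² + d²)
K(q) = 2*q*(154 + q) (K(q) = (q + 14*11)*(q + q) = (q + 154)*(2*q) = (154 + q)*(2*q) = 2*q*(154 + q))
-K(g(-6, 2)) = -2*√(2² + (-6)²)*(154 + √(2² + (-6)²)) = -2*√(4 + 36)*(154 + √(4 + 36)) = -2*√40*(154 + √40) = -2*2*√10*(154 + 2*√10) = -4*√10*(154 + 2*√10)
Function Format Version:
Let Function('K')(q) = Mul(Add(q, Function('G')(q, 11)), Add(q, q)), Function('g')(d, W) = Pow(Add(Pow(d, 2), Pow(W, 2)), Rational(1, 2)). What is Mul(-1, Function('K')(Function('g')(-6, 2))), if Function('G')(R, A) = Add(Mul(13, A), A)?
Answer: Add(-80, Mul(-616, Pow(10, Rational(1, 2)))) ≈ -2028.0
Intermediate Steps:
Function('G')(R, A) = Mul(14, A)
Function('g')(d, W) = Pow(Add(Pow(W, 2), Pow(d, 2)), Rational(1, 2))
Function('K')(q) = Mul(2, q, Add(154, q)) (Function('K')(q) = Mul(Add(q, Mul(14, 11)), Add(q, q)) = Mul(Add(q, 154), Mul(2, q)) = Mul(Add(154, q), Mul(2, q)) = Mul(2, q, Add(154, q)))
Mul(-1, Function('K')(Function('g')(-6, 2))) = Mul(-1, Mul(2, Pow(Add(Pow(2, 2), Pow(-6, 2)), Rational(1, 2)), Add(154, Pow(Add(Pow(2, 2), Pow(-6, 2)), Rational(1, 2))))) = Mul(-1, Mul(2, Pow(Add(4, 36), Rational(1, 2)), Add(154, Pow(Add(4, 36), Rational(1, 2))))) = Mul(-1, Mul(2, Pow(40, Rational(1, 2)), Add(154, Pow(40, Rational(1, 2))))) = Mul(-1, Mul(2, Mul(2, Pow(10, Rational(1, 2))), Add(154, Mul(2, Pow(10, Rational(1, 2)))))) = Mul(-1, Mul(4, Pow(10, Rational(1, 2)), Add(154, Mul(2, Pow(10, Rational(1, 2)))))) = Mul(-4, Pow(10, Rational(1, 2)), Add(154, Mul(2, Pow(10, Rational(1, 2)))))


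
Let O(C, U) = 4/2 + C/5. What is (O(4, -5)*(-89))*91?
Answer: -113386/5 ≈ -22677.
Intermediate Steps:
O(C, U) = 2 + C/5 (O(C, U) = 4*(½) + C*(⅕) = 2 + C/5)
(O(4, -5)*(-89))*91 = ((2 + (⅕)*4)*(-89))*91 = ((2 + ⅘)*(-89))*91 = ((14/5)*(-89))*91 = -1246/5*91 = -113386/5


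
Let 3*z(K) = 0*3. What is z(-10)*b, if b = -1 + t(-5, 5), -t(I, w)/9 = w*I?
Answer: 0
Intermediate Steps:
t(I, w) = -9*I*w (t(I, w) = -9*w*I = -9*I*w)
z(K) = 0 (z(K) = (0*3)/3 = (⅓)*0 = 0)
b = 224 (b = -1 - 9*(-5)*5 = -1 + 225 = 224)
z(-10)*b = 0*224 = 0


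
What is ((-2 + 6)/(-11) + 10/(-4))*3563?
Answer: -224469/22 ≈ -10203.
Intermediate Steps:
((-2 + 6)/(-11) + 10/(-4))*3563 = (4*(-1/11) + 10*(-¼))*3563 = (-4/11 - 5/2)*3563 = -63/22*3563 = -224469/22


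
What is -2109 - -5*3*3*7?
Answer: -1794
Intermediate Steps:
-2109 - -5*3*3*7 = -2109 - (-15*3)*7 = -2109 - (-45)*7 = -2109 - 1*(-315) = -2109 + 315 = -1794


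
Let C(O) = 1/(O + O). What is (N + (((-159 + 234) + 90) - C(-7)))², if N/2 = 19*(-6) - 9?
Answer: 1283689/196 ≈ 6549.4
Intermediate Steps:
N = -246 (N = 2*(19*(-6) - 9) = 2*(-114 - 9) = 2*(-123) = -246)
C(O) = 1/(2*O)
(N + (((-159 + 234) + 90) - C(-7)))² = (-246 + (((-159 + 234) + 90) - 1/(2*(-7))))² = (-246 + ((75 + 90) - (-1)/(2*7)))² = (-246 + (165 - 1*(-1/14)))² = (-246 + (165 + 1/14))² = (-246 + 2311/14)² = (-1133/14)² = 1283689/196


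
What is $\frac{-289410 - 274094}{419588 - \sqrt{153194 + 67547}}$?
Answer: $- \frac{236439516352}{176053869003} - \frac{563504 \sqrt{220741}}{176053869003} \approx -1.3445$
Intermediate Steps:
$\frac{-289410 - 274094}{419588 - \sqrt{153194 + 67547}} = - \frac{563504}{419588 - \sqrt{220741}}$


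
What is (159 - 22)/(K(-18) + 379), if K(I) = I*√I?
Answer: 51923/149473 + 7398*I*√2/149473 ≈ 0.34737 + 0.069995*I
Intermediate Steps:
K(I) = I^(3/2)
(159 - 22)/(K(-18) + 379) = (159 - 22)/((-18)^(3/2) + 379) = 137/(-54*I*√2 + 379) = 137/(379 - 54*I*√2)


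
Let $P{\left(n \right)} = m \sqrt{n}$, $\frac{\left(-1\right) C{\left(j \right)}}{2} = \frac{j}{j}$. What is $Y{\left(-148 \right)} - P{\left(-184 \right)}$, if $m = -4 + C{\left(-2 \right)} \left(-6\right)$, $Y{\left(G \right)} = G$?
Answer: $-148 - 16 i \sqrt{46} \approx -148.0 - 108.52 i$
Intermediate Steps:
$C{\left(j \right)} = -2$ ($C{\left(j \right)} = - 2 \frac{j}{j} = \left(-2\right) 1 = -2$)
$m = 8$ ($m = -4 - -12 = -4 + 12 = 8$)
$P{\left(n \right)} = 8 \sqrt{n}$
$Y{\left(-148 \right)} - P{\left(-184 \right)} = -148 - 8 \sqrt{-184} = -148 - 8 \cdot 2 i \sqrt{46} = -148 - 16 i \sqrt{46}$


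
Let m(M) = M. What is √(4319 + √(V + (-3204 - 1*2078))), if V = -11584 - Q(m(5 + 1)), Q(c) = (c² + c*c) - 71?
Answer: √(4319 + I*√16867) ≈ 65.727 + 0.988*I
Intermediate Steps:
Q(c) = -71 + 2*c² (Q(c) = (c² + c²) - 71 = 2*c² - 71 = -71 + 2*c²)
V = -11585 (V = -11584 - (-71 + 2*(5 + 1)²) = -11584 - (-71 + 2*6²) = -11584 - (-71 + 2*36) = -11584 - (-71 + 72) = -11584 - 1*1 = -11584 - 1 = -11585)
√(4319 + √(V + (-3204 - 1*2078))) = √(4319 + √(-11585 + (-3204 - 1*2078))) = √(4319 + √(-11585 + (-3204 - 2078))) = √(4319 + √(-11585 - 5282)) = √(4319 + √(-16867)) = √(4319 + I*√16867)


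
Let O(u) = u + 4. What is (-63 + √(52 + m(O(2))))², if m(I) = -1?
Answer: (63 - √51)² ≈ 3120.2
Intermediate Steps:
O(u) = 4 + u
(-63 + √(52 + m(O(2))))² = (-63 + √(52 - 1))² = (-63 + √51)²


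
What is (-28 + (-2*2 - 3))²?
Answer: 1225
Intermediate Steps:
(-28 + (-2*2 - 3))² = (-28 + (-4 - 3))² = (-28 - 7)² = (-35)² = 1225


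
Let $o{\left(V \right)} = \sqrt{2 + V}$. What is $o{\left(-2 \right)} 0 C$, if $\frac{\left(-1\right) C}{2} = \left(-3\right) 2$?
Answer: $0$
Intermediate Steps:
$C = 12$ ($C = - 2 \left(\left(-3\right) 2\right) = \left(-2\right) \left(-6\right) = 12$)
$o{\left(-2 \right)} 0 C = \sqrt{2 - 2} \cdot 0 \cdot 12 = \sqrt{0} \cdot 0 \cdot 12 = 0 \cdot 0 \cdot 12 = 0 \cdot 12 = 0$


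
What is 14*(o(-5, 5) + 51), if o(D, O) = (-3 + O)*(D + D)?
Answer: 434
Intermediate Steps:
o(D, O) = 2*D*(-3 + O) (o(D, O) = (-3 + O)*(2*D) = 2*D*(-3 + O))
14*(o(-5, 5) + 51) = 14*(2*(-5)*(-3 + 5) + 51) = 14*(2*(-5)*2 + 51) = 14*(-20 + 51) = 14*31 = 434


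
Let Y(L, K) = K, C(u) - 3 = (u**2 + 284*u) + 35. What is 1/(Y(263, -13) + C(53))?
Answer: 1/17886 ≈ 5.5910e-5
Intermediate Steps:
C(u) = 38 + u**2 + 284*u (C(u) = 3 + ((u**2 + 284*u) + 35) = 3 + (35 + u**2 + 284*u) = 38 + u**2 + 284*u)
1/(Y(263, -13) + C(53)) = 1/(-13 + (38 + 53**2 + 284*53)) = 1/(-13 + (38 + 2809 + 15052)) = 1/(-13 + 17899) = 1/17886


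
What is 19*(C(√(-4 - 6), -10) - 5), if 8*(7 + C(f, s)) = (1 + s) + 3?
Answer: -969/4 ≈ -242.25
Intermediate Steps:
C(f, s) = -13/2 + s/8 (C(f, s) = -7 + ((1 + s) + 3)/8 = -7 + (4 + s)/8 = -7 + (½ + s/8) = -13/2 + s/8)
19*(C(√(-4 - 6), -10) - 5) = 19*((-13/2 + (⅛)*(-10)) - 5) = 19*((-13/2 - 5/4) - 5) = 19*(-31/4 - 5) = 19*(-51/4) = -969/4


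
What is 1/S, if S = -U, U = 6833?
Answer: -1/6833 ≈ -0.00014635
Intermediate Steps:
S = -6833 (S = -1*6833 = -6833)
1/S = 1/(-6833) = -1/6833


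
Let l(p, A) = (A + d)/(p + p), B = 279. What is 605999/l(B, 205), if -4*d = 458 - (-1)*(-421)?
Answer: 150287752/87 ≈ 1.7274e+6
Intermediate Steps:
d = -37/4 (d = -(458 - (-1)*(-421))/4 = -(458 - 1*421)/4 = -(458 - 421)/4 = -¼*37 = -37/4 ≈ -9.2500)
l(p, A) = (-37/4 + A)/(2*p) (l(p, A) = (A - 37/4)/(p + p) = (-37/4 + A)/((2*p)) = (-37/4 + A)*(1/(2*p)) = (-37/4 + A)/(2*p))
605999/l(B, 205) = 605999/(((⅛)*(-37 + 4*205)/279)) = 605999/(((⅛)*(1/279)*(-37 + 820))) = 605999/(((⅛)*(1/279)*783)) = 605999/(87/248) = 605999*(248/87) = 150287752/87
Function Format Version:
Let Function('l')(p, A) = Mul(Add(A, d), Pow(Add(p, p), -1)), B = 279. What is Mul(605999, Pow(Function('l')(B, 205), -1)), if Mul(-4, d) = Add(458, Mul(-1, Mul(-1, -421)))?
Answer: Rational(150287752, 87) ≈ 1.7274e+6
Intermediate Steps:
d = Rational(-37, 4) (d = Mul(Rational(-1, 4), Add(458, Mul(-1, Mul(-1, -421)))) = Mul(Rational(-1, 4), Add(458, Mul(-1, 421))) = Mul(Rational(-1, 4), Add(458, -421)) = Mul(Rational(-1, 4), 37) = Rational(-37, 4) ≈ -9.2500)
Function('l')(p, A) = Mul(Rational(1, 2), Pow(p, -1), Add(Rational(-37, 4), A)) (Function('l')(p, A) = Mul(Add(A, Rational(-37, 4)), Pow(Add(p, p), -1)) = Mul(Add(Rational(-37, 4), A), Pow(Mul(2, p), -1)) = Mul(Add(Rational(-37, 4), A), Mul(Rational(1, 2), Pow(p, -1))) = Mul(Rational(1, 2), Pow(p, -1), Add(Rational(-37, 4), A)))
Mul(605999, Pow(Function('l')(B, 205), -1)) = Mul(605999, Pow(Mul(Rational(1, 8), Pow(279, -1), Add(-37, Mul(4, 205))), -1)) = Mul(605999, Pow(Mul(Rational(1, 8), Rational(1, 279), Add(-37, 820)), -1)) = Mul(605999, Pow(Mul(Rational(1, 8), Rational(1, 279), 783), -1)) = Mul(605999, Pow(Rational(87, 248), -1)) = Mul(605999, Rational(248, 87)) = Rational(150287752, 87)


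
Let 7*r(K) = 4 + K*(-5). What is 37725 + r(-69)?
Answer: 264424/7 ≈ 37775.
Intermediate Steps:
r(K) = 4/7 - 5*K/7 (r(K) = (4 + K*(-5))/7 = (4 - 5*K)/7 = 4/7 - 5*K/7)
37725 + r(-69) = 37725 + (4/7 - 5/7*(-69)) = 37725 + (4/7 + 345/7) = 37725 + 349/7 = 264424/7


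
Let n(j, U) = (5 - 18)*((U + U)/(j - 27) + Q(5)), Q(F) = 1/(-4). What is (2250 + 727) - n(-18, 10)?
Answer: 106847/36 ≈ 2968.0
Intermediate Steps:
Q(F) = -¼
n(j, U) = 13/4 - 26*U/(-27 + j) (n(j, U) = (5 - 18)*((U + U)/(j - 27) - ¼) = -13*((2*U)/(-27 + j) - ¼) = -13*(2*U/(-27 + j) - ¼) = -13*(-¼ + 2*U/(-27 + j)) = 13/4 - 26*U/(-27 + j))
(2250 + 727) - n(-18, 10) = (2250 + 727) - 13*(-27 - 18 - 8*10)/(4*(-27 - 18)) = 2977 - 13*(-27 - 18 - 80)/(4*(-45)) = 2977 - 13*(-1)*(-125)/(4*45) = 2977 - 1*325/36 = 2977 - 325/36 = 106847/36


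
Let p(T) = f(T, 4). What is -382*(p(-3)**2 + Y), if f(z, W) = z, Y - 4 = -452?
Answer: 167698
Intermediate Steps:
Y = -448 (Y = 4 - 452 = -448)
p(T) = T
-382*(p(-3)**2 + Y) = -382*((-3)**2 - 448) = -382*(9 - 448) = -382*(-439) = 167698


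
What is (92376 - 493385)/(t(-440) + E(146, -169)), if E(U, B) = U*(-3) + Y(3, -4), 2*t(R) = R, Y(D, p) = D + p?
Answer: 401009/659 ≈ 608.51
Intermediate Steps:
t(R) = R/2
E(U, B) = -1 - 3*U (E(U, B) = U*(-3) + (3 - 4) = -3*U - 1 = -1 - 3*U)
(92376 - 493385)/(t(-440) + E(146, -169)) = (92376 - 493385)/((½)*(-440) + (-1 - 3*146)) = -401009/(-220 + (-1 - 438)) = -401009/(-220 - 439) = -401009/(-659) = -401009*(-1/659) = 401009/659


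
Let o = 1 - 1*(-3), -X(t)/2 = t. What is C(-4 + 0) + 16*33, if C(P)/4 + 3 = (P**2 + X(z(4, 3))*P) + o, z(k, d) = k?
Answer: 724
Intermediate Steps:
X(t) = -2*t
o = 4 (o = 1 + 3 = 4)
C(P) = 4 - 32*P + 4*P**2 (C(P) = -12 + 4*((P**2 + (-2*4)*P) + 4) = -12 + 4*((P**2 - 8*P) + 4) = -12 + 4*(4 + P**2 - 8*P) = -12 + (16 - 32*P + 4*P**2) = 4 - 32*P + 4*P**2)
C(-4 + 0) + 16*33 = (4 - 32*(-4 + 0) + 4*(-4 + 0)**2) + 16*33 = (4 - 32*(-4) + 4*(-4)**2) + 528 = (4 + 128 + 4*16) + 528 = (4 + 128 + 64) + 528 = 196 + 528 = 724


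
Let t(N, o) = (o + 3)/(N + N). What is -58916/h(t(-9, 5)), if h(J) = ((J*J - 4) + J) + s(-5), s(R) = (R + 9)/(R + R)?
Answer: 11930490/941 ≈ 12679.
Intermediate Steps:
t(N, o) = (3 + o)/(2*N) (t(N, o) = (3 + o)/((2*N)) = (3 + o)*(1/(2*N)) = (3 + o)/(2*N))
s(R) = (9 + R)/(2*R) (s(R) = (9 + R)/((2*R)) = (9 + R)*(1/(2*R)) = (9 + R)/(2*R))
h(J) = -22/5 + J + J² (h(J) = ((J*J - 4) + J) + (½)*(9 - 5)/(-5) = ((J² - 4) + J) + (½)*(-⅕)*4 = ((-4 + J²) + J) - ⅖ = (-4 + J + J²) - ⅖ = -22/5 + J + J²)
-58916/h(t(-9, 5)) = -58916/(-22/5 + (½)*(3 + 5)/(-9) + ((½)*(3 + 5)/(-9))²) = -58916/(-22/5 + (½)*(-⅑)*8 + ((½)*(-⅑)*8)²) = -58916/(-22/5 - 4/9 + (-4/9)²) = -58916/(-22/5 - 4/9 + 16/81) = -58916/(-1882/405) = -58916*(-405/1882) = 11930490/941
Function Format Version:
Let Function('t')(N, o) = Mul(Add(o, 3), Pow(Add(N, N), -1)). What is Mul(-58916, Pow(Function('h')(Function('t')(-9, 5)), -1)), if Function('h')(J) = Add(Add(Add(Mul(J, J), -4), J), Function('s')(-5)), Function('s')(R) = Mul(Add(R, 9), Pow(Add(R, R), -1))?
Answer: Rational(11930490, 941) ≈ 12679.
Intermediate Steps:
Function('t')(N, o) = Mul(Rational(1, 2), Pow(N, -1), Add(3, o)) (Function('t')(N, o) = Mul(Add(3, o), Pow(Mul(2, N), -1)) = Mul(Add(3, o), Mul(Rational(1, 2), Pow(N, -1))) = Mul(Rational(1, 2), Pow(N, -1), Add(3, o)))
Function('s')(R) = Mul(Rational(1, 2), Pow(R, -1), Add(9, R)) (Function('s')(R) = Mul(Add(9, R), Pow(Mul(2, R), -1)) = Mul(Add(9, R), Mul(Rational(1, 2), Pow(R, -1))) = Mul(Rational(1, 2), Pow(R, -1), Add(9, R)))
Function('h')(J) = Add(Rational(-22, 5), J, Pow(J, 2)) (Function('h')(J) = Add(Add(Add(Mul(J, J), -4), J), Mul(Rational(1, 2), Pow(-5, -1), Add(9, -5))) = Add(Add(Add(Pow(J, 2), -4), J), Mul(Rational(1, 2), Rational(-1, 5), 4)) = Add(Add(Add(-4, Pow(J, 2)), J), Rational(-2, 5)) = Add(Add(-4, J, Pow(J, 2)), Rational(-2, 5)) = Add(Rational(-22, 5), J, Pow(J, 2)))
Mul(-58916, Pow(Function('h')(Function('t')(-9, 5)), -1)) = Mul(-58916, Pow(Add(Rational(-22, 5), Mul(Rational(1, 2), Pow(-9, -1), Add(3, 5)), Pow(Mul(Rational(1, 2), Pow(-9, -1), Add(3, 5)), 2)), -1)) = Mul(-58916, Pow(Add(Rational(-22, 5), Mul(Rational(1, 2), Rational(-1, 9), 8), Pow(Mul(Rational(1, 2), Rational(-1, 9), 8), 2)), -1)) = Mul(-58916, Pow(Add(Rational(-22, 5), Rational(-4, 9), Pow(Rational(-4, 9), 2)), -1)) = Mul(-58916, Pow(Add(Rational(-22, 5), Rational(-4, 9), Rational(16, 81)), -1)) = Mul(-58916, Pow(Rational(-1882, 405), -1)) = Mul(-58916, Rational(-405, 1882)) = Rational(11930490, 941)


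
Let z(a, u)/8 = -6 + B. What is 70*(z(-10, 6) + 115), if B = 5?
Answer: 7490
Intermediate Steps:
z(a, u) = -8 (z(a, u) = 8*(-6 + 5) = 8*(-1) = -8)
70*(z(-10, 6) + 115) = 70*(-8 + 115) = 70*107 = 7490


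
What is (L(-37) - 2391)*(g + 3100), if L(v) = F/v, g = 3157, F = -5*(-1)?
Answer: -553569304/37 ≈ -1.4961e+7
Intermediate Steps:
F = 5
L(v) = 5/v
(L(-37) - 2391)*(g + 3100) = (5/(-37) - 2391)*(3157 + 3100) = (5*(-1/37) - 2391)*6257 = (-5/37 - 2391)*6257 = -88472/37*6257 = -553569304/37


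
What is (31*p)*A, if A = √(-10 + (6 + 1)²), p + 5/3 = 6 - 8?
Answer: -341*√39/3 ≈ -709.85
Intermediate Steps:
p = -11/3 (p = -5/3 + (6 - 8) = -5/3 - 2 = -11/3 ≈ -3.6667)
A = √39 (A = √(-10 + 7²) = √(-10 + 49) = √39 ≈ 6.2450)
(31*p)*A = (31*(-11/3))*√39 = -341*√39/3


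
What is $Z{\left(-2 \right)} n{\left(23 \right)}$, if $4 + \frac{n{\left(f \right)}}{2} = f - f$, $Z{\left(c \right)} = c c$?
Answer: $-32$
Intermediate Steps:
$Z{\left(c \right)} = c^{2}$
$n{\left(f \right)} = -8$ ($n{\left(f \right)} = -8 + 2 \left(f - f\right) = -8 + 2 \cdot 0 = -8 + 0 = -8$)
$Z{\left(-2 \right)} n{\left(23 \right)} = \left(-2\right)^{2} \left(-8\right) = 4 \left(-8\right) = -32$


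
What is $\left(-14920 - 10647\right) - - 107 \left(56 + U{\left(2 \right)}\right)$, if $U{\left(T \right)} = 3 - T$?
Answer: $-19468$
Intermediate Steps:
$\left(-14920 - 10647\right) - - 107 \left(56 + U{\left(2 \right)}\right) = \left(-14920 - 10647\right) - - 107 \left(56 + \left(3 - 2\right)\right) = -25567 - - 107 \left(56 + 1\right) = -25567 - \left(-107\right) 57 = -25567 - -6099 = -25567 + 6099 = -19468$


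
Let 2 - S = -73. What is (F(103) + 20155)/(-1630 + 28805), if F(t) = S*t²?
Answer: 163166/5435 ≈ 30.021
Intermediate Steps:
S = 75 (S = 2 - 1*(-73) = 2 + 73 = 75)
F(t) = 75*t²
(F(103) + 20155)/(-1630 + 28805) = (75*103² + 20155)/(-1630 + 28805) = (75*10609 + 20155)/27175 = (795675 + 20155)*(1/27175) = 815830*(1/27175) = 163166/5435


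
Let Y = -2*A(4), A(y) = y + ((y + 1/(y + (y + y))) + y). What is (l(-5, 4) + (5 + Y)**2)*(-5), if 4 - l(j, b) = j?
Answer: -67745/36 ≈ -1881.8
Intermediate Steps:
A(y) = 3*y + 1/(3*y) (A(y) = y + ((y + 1/(y + 2*y)) + y) = y + ((y + 1/(3*y)) + y) = y + (2*y + 1/(3*y)) = 3*y + 1/(3*y))
l(j, b) = 4 - j
Y = -145/6 (Y = -2*(3*4 + (1/3)/4) = -2*(12 + (1/3)*(1/4)) = -2*(12 + 1/12) = -2*145/12 = -145/6 ≈ -24.167)
(l(-5, 4) + (5 + Y)**2)*(-5) = ((4 - 1*(-5)) + (5 - 145/6)**2)*(-5) = ((4 + 5) + (-115/6)**2)*(-5) = (9 + 13225/36)*(-5) = (13549/36)*(-5) = -67745/36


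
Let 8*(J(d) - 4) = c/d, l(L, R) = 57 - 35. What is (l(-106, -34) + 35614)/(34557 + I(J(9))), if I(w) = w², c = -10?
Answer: 46184256/44805193 ≈ 1.0308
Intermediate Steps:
l(L, R) = 22
J(d) = 4 - 5/(4*d) (J(d) = 4 + (-10/d)/8 = 4 - 5/(4*d))
(l(-106, -34) + 35614)/(34557 + I(J(9))) = (22 + 35614)/(34557 + (4 - 5/4/9)²) = 35636/(34557 + (4 - 5/4*⅑)²) = 35636/(34557 + (4 - 5/36)²) = 35636/(34557 + (139/36)²) = 35636/(34557 + 19321/1296) = 35636/(44805193/1296) = 35636*(1296/44805193) = 46184256/44805193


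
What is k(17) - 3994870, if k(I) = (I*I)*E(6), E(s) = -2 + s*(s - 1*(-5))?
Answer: -3976374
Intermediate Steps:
E(s) = -2 + s*(5 + s) (E(s) = -2 + s*(s + 5) = -2 + s*(5 + s))
k(I) = 64*I² (k(I) = (I*I)*(-2 + 6² + 5*6) = I²*(-2 + 36 + 30) = I²*64 = 64*I²)
k(17) - 3994870 = 64*17² - 3994870 = 64*289 - 3994870 = 18496 - 3994870 = -3976374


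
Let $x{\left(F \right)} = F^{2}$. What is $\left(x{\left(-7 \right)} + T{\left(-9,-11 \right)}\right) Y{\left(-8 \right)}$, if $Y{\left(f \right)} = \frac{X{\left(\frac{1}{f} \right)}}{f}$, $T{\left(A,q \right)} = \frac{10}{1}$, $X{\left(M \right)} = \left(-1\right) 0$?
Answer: $0$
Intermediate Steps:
$X{\left(M \right)} = 0$
$T{\left(A,q \right)} = 10$ ($T{\left(A,q \right)} = 10 \cdot 1 = 10$)
$Y{\left(f \right)} = 0$ ($Y{\left(f \right)} = \frac{0}{f} = 0$)
$\left(x{\left(-7 \right)} + T{\left(-9,-11 \right)}\right) Y{\left(-8 \right)} = \left(\left(-7\right)^{2} + 10\right) 0 = \left(49 + 10\right) 0 = 59 \cdot 0 = 0$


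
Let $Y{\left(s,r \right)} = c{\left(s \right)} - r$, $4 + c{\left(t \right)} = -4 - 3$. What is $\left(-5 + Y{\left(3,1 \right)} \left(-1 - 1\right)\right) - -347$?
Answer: $366$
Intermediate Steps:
$c{\left(t \right)} = -11$ ($c{\left(t \right)} = -4 - 7 = -11$)
$Y{\left(s,r \right)} = -11 - r$
$\left(-5 + Y{\left(3,1 \right)} \left(-1 - 1\right)\right) - -347 = \left(-5 + \left(-11 - 1\right) \left(-1 - 1\right)\right) - -347 = \left(-5 + \left(-11 - 1\right) \left(-2\right)\right) + 347 = \left(-5 - -24\right) + 347 = \left(-5 + 24\right) + 347 = 19 + 347 = 366$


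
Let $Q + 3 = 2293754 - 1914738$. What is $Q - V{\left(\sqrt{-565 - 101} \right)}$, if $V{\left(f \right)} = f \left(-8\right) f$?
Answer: $373685$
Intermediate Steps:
$V{\left(f \right)} = - 8 f^{2}$ ($V{\left(f \right)} = - 8 f f = - 8 f^{2}$)
$Q = 379013$ ($Q = -3 + \left(2293754 - 1914738\right) = -3 + 379016 = 379013$)
$Q - V{\left(\sqrt{-565 - 101} \right)} = 379013 - - 8 \left(\sqrt{-565 - 101}\right)^{2} = 379013 - - 8 \left(\sqrt{-666}\right)^{2} = 379013 - - 8 \left(3 i \sqrt{74}\right)^{2} = 379013 - \left(-8\right) \left(-666\right) = 379013 - 5328 = 373685$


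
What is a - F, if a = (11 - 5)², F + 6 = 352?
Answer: -310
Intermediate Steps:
F = 346 (F = -6 + 352 = 346)
a = 36 (a = 6² = 36)
a - F = 36 - 1*346 = 36 - 346 = -310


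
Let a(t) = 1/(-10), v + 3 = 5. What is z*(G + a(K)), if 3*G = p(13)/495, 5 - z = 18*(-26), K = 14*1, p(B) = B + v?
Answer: -3827/90 ≈ -42.522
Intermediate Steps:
v = 2 (v = -3 + 5 = 2)
p(B) = 2 + B (p(B) = B + 2 = 2 + B)
K = 14
a(t) = -⅒
z = 473 (z = 5 - 18*(-26) = 5 - 1*(-468) = 5 + 468 = 473)
G = 1/99 (G = ((2 + 13)/495)/3 = (15*(1/495))/3 = (⅓)*(1/33) = 1/99 ≈ 0.010101)
z*(G + a(K)) = 473*(1/99 - ⅒) = 473*(-89/990) = -3827/90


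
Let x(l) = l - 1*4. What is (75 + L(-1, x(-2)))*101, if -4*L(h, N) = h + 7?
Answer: 14847/2 ≈ 7423.5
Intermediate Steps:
x(l) = -4 + l (x(l) = l - 4 = -4 + l)
L(h, N) = -7/4 - h/4 (L(h, N) = -(h + 7)/4 = -(7 + h)/4 = -7/4 - h/4)
(75 + L(-1, x(-2)))*101 = (75 + (-7/4 - 1/4*(-1)))*101 = (75 + (-7/4 + 1/4))*101 = (75 - 3/2)*101 = (147/2)*101 = 14847/2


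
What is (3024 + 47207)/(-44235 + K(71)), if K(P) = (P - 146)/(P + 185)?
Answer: -12859136/11324235 ≈ -1.1355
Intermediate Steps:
K(P) = (-146 + P)/(185 + P)
(3024 + 47207)/(-44235 + K(71)) = (3024 + 47207)/(-44235 + (-146 + 71)/(185 + 71)) = 50231/(-44235 - 75/256) = 50231/(-11324235/256) = 50231*(-256/11324235) = -12859136/11324235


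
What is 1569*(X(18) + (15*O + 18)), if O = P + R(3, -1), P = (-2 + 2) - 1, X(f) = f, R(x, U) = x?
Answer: 103554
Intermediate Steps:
P = -1 (P = 0 - 1 = -1)
O = 2 (O = -1 + 3 = 2)
1569*(X(18) + (15*O + 18)) = 1569*(18 + (15*2 + 18)) = 1569*(18 + (30 + 18)) = 1569*(18 + 48) = 1569*66 = 103554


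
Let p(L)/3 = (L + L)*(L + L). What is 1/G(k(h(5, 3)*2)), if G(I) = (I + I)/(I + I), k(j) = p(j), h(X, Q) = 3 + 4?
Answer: 1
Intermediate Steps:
h(X, Q) = 7
p(L) = 12*L² (p(L) = 3*((L + L)*(L + L)) = 3*((2*L)*(2*L)) = 3*(4*L²) = 12*L²)
k(j) = 12*j²
G(I) = 1 (G(I) = (2*I)/((2*I)) = (2*I)*(1/(2*I)) = 1)
1/G(k(h(5, 3)*2)) = 1/1 = 1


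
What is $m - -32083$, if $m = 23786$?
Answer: $55869$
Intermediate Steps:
$m - -32083 = 23786 - -32083 = 23786 + 32083 = 55869$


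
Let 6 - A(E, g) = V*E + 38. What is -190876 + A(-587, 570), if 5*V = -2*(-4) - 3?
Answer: -190321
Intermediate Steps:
V = 1 (V = (-2*(-4) - 3)/5 = (8 - 3)/5 = (⅕)*5 = 1)
A(E, g) = -32 - E (A(E, g) = 6 - (1*E + 38) = 6 - (E + 38) = 6 - (38 + E) = 6 + (-38 - E) = -32 - E)
-190876 + A(-587, 570) = -190876 + (-32 - 1*(-587)) = -190876 + (-32 + 587) = -190876 + 555 = -190321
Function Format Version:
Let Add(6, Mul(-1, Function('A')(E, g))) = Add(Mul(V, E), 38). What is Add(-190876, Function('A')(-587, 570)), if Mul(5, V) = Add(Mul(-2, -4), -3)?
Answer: -190321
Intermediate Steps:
V = 1 (V = Mul(Rational(1, 5), Add(Mul(-2, -4), -3)) = Mul(Rational(1, 5), Add(8, -3)) = Mul(Rational(1, 5), 5) = 1)
Function('A')(E, g) = Add(-32, Mul(-1, E)) (Function('A')(E, g) = Add(6, Mul(-1, Add(Mul(1, E), 38))) = Add(6, Mul(-1, Add(E, 38))) = Add(6, Mul(-1, Add(38, E))) = Add(6, Add(-38, Mul(-1, E))) = Add(-32, Mul(-1, E)))
Add(-190876, Function('A')(-587, 570)) = Add(-190876, Add(-32, Mul(-1, -587))) = Add(-190876, Add(-32, 587)) = Add(-190876, 555) = -190321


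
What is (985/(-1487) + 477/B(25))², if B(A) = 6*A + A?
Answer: 288287381776/67717050625 ≈ 4.2572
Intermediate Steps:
B(A) = 7*A
(985/(-1487) + 477/B(25))² = (985/(-1487) + 477/((7*25)))² = (985*(-1/1487) + 477/175)² = (-985/1487 + 477*(1/175))² = (-985/1487 + 477/175)² = (536924/260225)² = 288287381776/67717050625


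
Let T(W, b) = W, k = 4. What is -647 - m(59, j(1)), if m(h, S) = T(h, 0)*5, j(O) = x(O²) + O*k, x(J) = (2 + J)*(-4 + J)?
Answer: -942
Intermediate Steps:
x(J) = (-4 + J)*(2 + J)
j(O) = -8 + O⁴ - 2*O² + 4*O (j(O) = (-8 + (O²)² - 2*O²) + O*4 = (-8 + O⁴ - 2*O²) + 4*O = -8 + O⁴ - 2*O² + 4*O)
m(h, S) = 5*h (m(h, S) = h*5 = 5*h)
-647 - m(59, j(1)) = -647 - 5*59 = -647 - 1*295 = -647 - 295 = -942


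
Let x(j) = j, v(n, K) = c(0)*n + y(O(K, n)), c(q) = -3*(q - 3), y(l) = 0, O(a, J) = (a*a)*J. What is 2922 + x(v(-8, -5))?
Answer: 2850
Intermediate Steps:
O(a, J) = J*a**2 (O(a, J) = a**2*J = J*a**2)
c(q) = 9 - 3*q (c(q) = -3*(-3 + q) = 9 - 3*q)
v(n, K) = 9*n (v(n, K) = (9 - 3*0)*n + 0 = (9 + 0)*n + 0 = 9*n + 0 = 9*n)
2922 + x(v(-8, -5)) = 2922 + 9*(-8) = 2922 - 72 = 2850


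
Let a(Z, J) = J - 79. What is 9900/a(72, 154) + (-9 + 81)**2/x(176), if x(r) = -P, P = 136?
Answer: 1596/17 ≈ 93.882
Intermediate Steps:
a(Z, J) = -79 + J
x(r) = -136 (x(r) = -1*136 = -136)
9900/a(72, 154) + (-9 + 81)**2/x(176) = 9900/(-79 + 154) + (-9 + 81)**2/(-136) = 9900/75 + 72**2*(-1/136) = 9900*(1/75) + 5184*(-1/136) = 132 - 648/17 = 1596/17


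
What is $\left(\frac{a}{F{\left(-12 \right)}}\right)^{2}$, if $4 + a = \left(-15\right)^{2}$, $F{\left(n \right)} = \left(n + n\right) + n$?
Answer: $\frac{48841}{1296} \approx 37.686$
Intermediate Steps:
$F{\left(n \right)} = 3 n$ ($F{\left(n \right)} = 2 n + n = 3 n$)
$a = 221$ ($a = -4 + \left(-15\right)^{2} = -4 + 225 = 221$)
$\left(\frac{a}{F{\left(-12 \right)}}\right)^{2} = \left(\frac{221}{3 \left(-12\right)}\right)^{2} = \left(\frac{221}{-36}\right)^{2} = \left(221 \left(- \frac{1}{36}\right)\right)^{2} = \left(- \frac{221}{36}\right)^{2} = \frac{48841}{1296}$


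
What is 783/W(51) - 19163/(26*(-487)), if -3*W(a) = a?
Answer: -9588575/215254 ≈ -44.545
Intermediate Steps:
W(a) = -a/3
783/W(51) - 19163/(26*(-487)) = 783/((-⅓*51)) - 19163/(26*(-487)) = 783/(-17) - 19163/(-12662) = 783*(-1/17) - 19163*(-1/12662) = -783/17 + 19163/12662 = -9588575/215254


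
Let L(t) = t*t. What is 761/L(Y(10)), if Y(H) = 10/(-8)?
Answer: 12176/25 ≈ 487.04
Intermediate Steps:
Y(H) = -5/4 (Y(H) = 10*(-⅛) = -5/4)
L(t) = t²
761/L(Y(10)) = 761/((-5/4)²) = 761/(25/16) = 761*(16/25) = 12176/25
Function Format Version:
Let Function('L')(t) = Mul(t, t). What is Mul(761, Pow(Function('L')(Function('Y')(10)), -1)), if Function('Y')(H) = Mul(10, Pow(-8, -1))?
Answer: Rational(12176, 25) ≈ 487.04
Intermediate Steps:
Function('Y')(H) = Rational(-5, 4) (Function('Y')(H) = Mul(10, Rational(-1, 8)) = Rational(-5, 4))
Function('L')(t) = Pow(t, 2)
Mul(761, Pow(Function('L')(Function('Y')(10)), -1)) = Mul(761, Pow(Pow(Rational(-5, 4), 2), -1)) = Mul(761, Pow(Rational(25, 16), -1)) = Mul(761, Rational(16, 25)) = Rational(12176, 25)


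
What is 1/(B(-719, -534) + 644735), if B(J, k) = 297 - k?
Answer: 1/645566 ≈ 1.5490e-6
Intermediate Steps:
1/(B(-719, -534) + 644735) = 1/((297 - 1*(-534)) + 644735) = 1/((297 + 534) + 644735) = 1/(831 + 644735) = 1/645566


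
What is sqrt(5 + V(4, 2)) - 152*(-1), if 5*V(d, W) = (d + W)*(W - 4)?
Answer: 152 + sqrt(65)/5 ≈ 153.61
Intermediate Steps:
V(d, W) = (-4 + W)*(W + d)/5 (V(d, W) = ((d + W)*(W - 4))/5 = ((W + d)*(-4 + W))/5 = ((-4 + W)*(W + d))/5 = (-4 + W)*(W + d)/5)
sqrt(5 + V(4, 2)) - 152*(-1) = sqrt(5 + (-4/5*2 - 4/5*4 + (1/5)*2**2 + (1/5)*2*4)) - 152*(-1) = sqrt(5 + (-8/5 - 16/5 + (1/5)*4 + 8/5)) + 152 = sqrt(5 + (-8/5 - 16/5 + 4/5 + 8/5)) + 152 = sqrt(5 - 12/5) + 152 = sqrt(13/5) + 152 = sqrt(65)/5 + 152 = 152 + sqrt(65)/5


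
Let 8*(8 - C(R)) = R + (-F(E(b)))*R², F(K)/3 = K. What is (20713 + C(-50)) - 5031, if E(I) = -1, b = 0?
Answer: 59035/4 ≈ 14759.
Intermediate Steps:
F(K) = 3*K
C(R) = 8 - 3*R²/8 - R/8 (C(R) = 8 - (R + (-3*(-1))*R²)/8 = 8 - (R + (-1*(-3))*R²)/8 = 8 - (R + 3*R²)/8 = 8 + (-3*R²/8 - R/8) = 8 - 3*R²/8 - R/8)
(20713 + C(-50)) - 5031 = (20713 + (8 - 3/8*(-50)² - ⅛*(-50))) - 5031 = (20713 + (8 - 3/8*2500 + 25/4)) - 5031 = (20713 + (8 - 1875/2 + 25/4)) - 5031 = (20713 - 3693/4) - 5031 = 79159/4 - 5031 = 59035/4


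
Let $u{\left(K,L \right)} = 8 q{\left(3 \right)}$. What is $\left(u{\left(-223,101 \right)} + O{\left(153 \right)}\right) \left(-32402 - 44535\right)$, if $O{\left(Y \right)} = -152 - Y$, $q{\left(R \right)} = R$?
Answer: $21619297$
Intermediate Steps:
$u{\left(K,L \right)} = 24$ ($u{\left(K,L \right)} = 8 \cdot 3 = 24$)
$\left(u{\left(-223,101 \right)} + O{\left(153 \right)}\right) \left(-32402 - 44535\right) = \left(24 - 305\right) \left(-32402 - 44535\right) = \left(24 - 305\right) \left(-76937\right) = \left(-281\right) \left(-76937\right) = 21619297$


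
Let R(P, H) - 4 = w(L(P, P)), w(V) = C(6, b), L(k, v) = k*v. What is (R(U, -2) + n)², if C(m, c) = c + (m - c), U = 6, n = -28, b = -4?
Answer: 324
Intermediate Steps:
C(m, c) = m
w(V) = 6
R(P, H) = 10 (R(P, H) = 4 + 6 = 10)
(R(U, -2) + n)² = (10 - 28)² = (-18)² = 324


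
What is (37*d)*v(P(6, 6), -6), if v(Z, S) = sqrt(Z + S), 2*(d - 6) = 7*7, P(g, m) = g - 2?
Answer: 2257*I*sqrt(2)/2 ≈ 1595.9*I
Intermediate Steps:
P(g, m) = -2 + g
d = 61/2 (d = 6 + (7*7)/2 = 6 + (1/2)*49 = 6 + 49/2 = 61/2 ≈ 30.500)
v(Z, S) = sqrt(S + Z)
(37*d)*v(P(6, 6), -6) = (37*(61/2))*sqrt(-6 + (-2 + 6)) = 2257*sqrt(-6 + 4)/2 = 2257*sqrt(-2)/2 = 2257*(I*sqrt(2))/2 = 2257*I*sqrt(2)/2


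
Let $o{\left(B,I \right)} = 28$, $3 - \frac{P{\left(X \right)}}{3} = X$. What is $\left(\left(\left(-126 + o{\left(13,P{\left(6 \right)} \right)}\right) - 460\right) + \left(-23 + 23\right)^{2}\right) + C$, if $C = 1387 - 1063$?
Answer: $-234$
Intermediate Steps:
$P{\left(X \right)} = 9 - 3 X$
$C = 324$
$\left(\left(\left(-126 + o{\left(13,P{\left(6 \right)} \right)}\right) - 460\right) + \left(-23 + 23\right)^{2}\right) + C = \left(\left(\left(-126 + 28\right) - 460\right) + \left(-23 + 23\right)^{2}\right) + 324 = \left(\left(-98 - 460\right) + 0^{2}\right) + 324 = \left(-558 + 0\right) + 324 = -558 + 324 = -234$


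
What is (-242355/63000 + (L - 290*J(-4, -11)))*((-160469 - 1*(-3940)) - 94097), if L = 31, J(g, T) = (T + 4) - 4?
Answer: -564411548153/700 ≈ -8.0630e+8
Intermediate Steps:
J(g, T) = T (J(g, T) = (4 + T) - 4 = T)
(-242355/63000 + (L - 290*J(-4, -11)))*((-160469 - 1*(-3940)) - 94097) = (-242355/63000 + (31 - 290*(-11)))*((-160469 - 1*(-3940)) - 94097) = (-242355*1/63000 + (31 + 3190))*((-160469 + 3940) - 94097) = (-16157/4200 + 3221)*(-156529 - 94097) = (13512043/4200)*(-250626) = -564411548153/700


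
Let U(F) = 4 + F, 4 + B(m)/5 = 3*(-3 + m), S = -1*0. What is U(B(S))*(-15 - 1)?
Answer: 976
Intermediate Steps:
S = 0
B(m) = -65 + 15*m (B(m) = -20 + 5*(3*(-3 + m)) = -20 + 5*(-9 + 3*m) = -20 + (-45 + 15*m) = -65 + 15*m)
U(B(S))*(-15 - 1) = (4 + (-65 + 15*0))*(-15 - 1) = (4 + (-65 + 0))*(-16) = (4 - 65)*(-16) = -61*(-16) = 976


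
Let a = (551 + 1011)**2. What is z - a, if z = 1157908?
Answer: -1281936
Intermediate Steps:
a = 2439844 (a = 1562**2 = 2439844)
z - a = 1157908 - 1*2439844 = 1157908 - 2439844 = -1281936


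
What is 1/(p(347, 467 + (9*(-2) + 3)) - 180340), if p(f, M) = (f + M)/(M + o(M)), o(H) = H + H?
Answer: -1356/244540241 ≈ -5.5451e-6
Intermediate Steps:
o(H) = 2*H
p(f, M) = (M + f)/(3*M) (p(f, M) = (f + M)/(M + 2*M) = (M + f)/((3*M)) = (M + f)*(1/(3*M)) = (M + f)/(3*M))
1/(p(347, 467 + (9*(-2) + 3)) - 180340) = 1/(((467 + (9*(-2) + 3)) + 347)/(3*(467 + (9*(-2) + 3))) - 180340) = 1/(((467 + (-18 + 3)) + 347)/(3*(467 + (-18 + 3))) - 180340) = 1/(((467 - 15) + 347)/(3*(467 - 15)) - 180340) = 1/((⅓)*(452 + 347)/452 - 180340) = 1/((⅓)*(1/452)*799 - 180340) = 1/(799/1356 - 180340) = 1/(-244540241/1356) = -1356/244540241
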